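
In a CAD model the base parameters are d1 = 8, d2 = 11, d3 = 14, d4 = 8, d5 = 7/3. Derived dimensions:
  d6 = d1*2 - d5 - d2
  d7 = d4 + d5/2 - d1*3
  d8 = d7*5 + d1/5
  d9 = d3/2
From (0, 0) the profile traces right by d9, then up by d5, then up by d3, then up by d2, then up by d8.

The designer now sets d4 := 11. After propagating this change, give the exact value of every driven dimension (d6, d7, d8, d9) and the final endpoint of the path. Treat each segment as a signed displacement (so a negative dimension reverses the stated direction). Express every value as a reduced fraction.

d6 = 8/3
d7 = -71/6
d8 = -1727/30
d9 = 7
endpoint = (7, -907/30)

Apply edit: d4 := 11
  d6 = d1*2 - d5 - d2 = 8/3
  d7 = d4 + d5/2 - d1*3 = -71/6
  d8 = d7*5 + d1/5 = -1727/30
  d9 = d3/2 = 7
Walk from origin (0, 0):
  seg 1: right by d9 = 7 → (7, 0)
  seg 2: up by d5 = 7/3 → (7, 7/3)
  seg 3: up by d3 = 14 → (7, 49/3)
  seg 4: up by d2 = 11 → (7, 82/3)
  seg 5: up by d8 = -1727/30 → (7, -907/30)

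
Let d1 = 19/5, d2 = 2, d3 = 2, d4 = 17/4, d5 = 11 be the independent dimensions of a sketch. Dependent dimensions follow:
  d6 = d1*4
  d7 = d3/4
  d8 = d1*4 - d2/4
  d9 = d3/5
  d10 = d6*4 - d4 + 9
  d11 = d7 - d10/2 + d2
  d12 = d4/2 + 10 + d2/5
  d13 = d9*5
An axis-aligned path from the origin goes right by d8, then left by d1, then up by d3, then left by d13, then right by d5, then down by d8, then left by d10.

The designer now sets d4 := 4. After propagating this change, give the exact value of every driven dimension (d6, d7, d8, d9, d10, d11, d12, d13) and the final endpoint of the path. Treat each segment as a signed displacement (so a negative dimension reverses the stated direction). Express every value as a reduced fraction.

d6 = 76/5
d7 = 1/2
d8 = 147/10
d9 = 2/5
d10 = 329/5
d11 = -152/5
d12 = 62/5
d13 = 2
endpoint = (-459/10, -127/10)

Apply edit: d4 := 4
  d6 = d1*4 = 76/5
  d7 = d3/4 = 1/2
  d8 = d1*4 - d2/4 = 147/10
  d9 = d3/5 = 2/5
  d10 = d6*4 - d4 + 9 = 329/5
  d11 = d7 - d10/2 + d2 = -152/5
  d12 = d4/2 + 10 + d2/5 = 62/5
  d13 = d9*5 = 2
Walk from origin (0, 0):
  seg 1: right by d8 = 147/10 → (147/10, 0)
  seg 2: left by d1 = 19/5 → (109/10, 0)
  seg 3: up by d3 = 2 → (109/10, 2)
  seg 4: left by d13 = 2 → (89/10, 2)
  seg 5: right by d5 = 11 → (199/10, 2)
  seg 6: down by d8 = 147/10 → (199/10, -127/10)
  seg 7: left by d10 = 329/5 → (-459/10, -127/10)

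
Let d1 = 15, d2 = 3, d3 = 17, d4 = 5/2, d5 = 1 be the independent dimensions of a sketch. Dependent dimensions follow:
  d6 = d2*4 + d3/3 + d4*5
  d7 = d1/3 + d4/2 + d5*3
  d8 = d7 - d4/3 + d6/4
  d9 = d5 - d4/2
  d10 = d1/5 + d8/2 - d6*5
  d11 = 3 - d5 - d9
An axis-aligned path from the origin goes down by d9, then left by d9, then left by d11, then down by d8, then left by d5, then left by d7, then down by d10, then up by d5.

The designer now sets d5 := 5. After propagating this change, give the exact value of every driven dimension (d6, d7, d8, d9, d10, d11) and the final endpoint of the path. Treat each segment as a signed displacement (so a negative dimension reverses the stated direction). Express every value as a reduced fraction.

Apply edit: d5 := 5
  d6 = d2*4 + d3/3 + d4*5 = 181/6
  d7 = d1/3 + d4/2 + d5*3 = 85/4
  d8 = d7 - d4/3 + d6/4 = 671/24
  d9 = d5 - d4/2 = 15/4
  d10 = d1/5 + d8/2 - d6*5 = -6425/48
  d11 = 3 - d5 - d9 = -23/4
Walk from origin (0, 0):
  seg 1: down by d9 = 15/4 → (0, -15/4)
  seg 2: left by d9 = 15/4 → (-15/4, -15/4)
  seg 3: left by d11 = -23/4 → (2, -15/4)
  seg 4: down by d8 = 671/24 → (2, -761/24)
  seg 5: left by d5 = 5 → (-3, -761/24)
  seg 6: left by d7 = 85/4 → (-97/4, -761/24)
  seg 7: down by d10 = -6425/48 → (-97/4, 4903/48)
  seg 8: up by d5 = 5 → (-97/4, 5143/48)

d6 = 181/6
d7 = 85/4
d8 = 671/24
d9 = 15/4
d10 = -6425/48
d11 = -23/4
endpoint = (-97/4, 5143/48)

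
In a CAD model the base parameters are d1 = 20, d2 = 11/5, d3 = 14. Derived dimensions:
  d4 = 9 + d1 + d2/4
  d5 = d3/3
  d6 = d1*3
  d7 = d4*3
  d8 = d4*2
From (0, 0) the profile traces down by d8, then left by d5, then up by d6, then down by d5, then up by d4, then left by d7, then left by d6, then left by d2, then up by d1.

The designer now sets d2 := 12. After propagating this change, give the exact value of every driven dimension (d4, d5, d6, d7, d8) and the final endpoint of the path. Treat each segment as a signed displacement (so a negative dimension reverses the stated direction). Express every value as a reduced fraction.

d4 = 32
d5 = 14/3
d6 = 60
d7 = 96
d8 = 64
endpoint = (-518/3, 130/3)

Apply edit: d2 := 12
  d4 = 9 + d1 + d2/4 = 32
  d5 = d3/3 = 14/3
  d6 = d1*3 = 60
  d7 = d4*3 = 96
  d8 = d4*2 = 64
Walk from origin (0, 0):
  seg 1: down by d8 = 64 → (0, -64)
  seg 2: left by d5 = 14/3 → (-14/3, -64)
  seg 3: up by d6 = 60 → (-14/3, -4)
  seg 4: down by d5 = 14/3 → (-14/3, -26/3)
  seg 5: up by d4 = 32 → (-14/3, 70/3)
  seg 6: left by d7 = 96 → (-302/3, 70/3)
  seg 7: left by d6 = 60 → (-482/3, 70/3)
  seg 8: left by d2 = 12 → (-518/3, 70/3)
  seg 9: up by d1 = 20 → (-518/3, 130/3)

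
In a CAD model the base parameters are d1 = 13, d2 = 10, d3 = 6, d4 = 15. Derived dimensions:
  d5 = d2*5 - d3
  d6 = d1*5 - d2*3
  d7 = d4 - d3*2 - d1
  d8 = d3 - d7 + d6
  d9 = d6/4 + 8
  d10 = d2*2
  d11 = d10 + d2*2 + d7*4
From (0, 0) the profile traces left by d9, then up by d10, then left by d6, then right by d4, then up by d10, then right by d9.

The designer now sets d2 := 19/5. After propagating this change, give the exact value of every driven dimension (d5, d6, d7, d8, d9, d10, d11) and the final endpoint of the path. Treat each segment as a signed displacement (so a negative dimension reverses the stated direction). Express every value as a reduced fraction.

Apply edit: d2 := 19/5
  d5 = d2*5 - d3 = 13
  d6 = d1*5 - d2*3 = 268/5
  d7 = d4 - d3*2 - d1 = -10
  d8 = d3 - d7 + d6 = 348/5
  d9 = d6/4 + 8 = 107/5
  d10 = d2*2 = 38/5
  d11 = d10 + d2*2 + d7*4 = -124/5
Walk from origin (0, 0):
  seg 1: left by d9 = 107/5 → (-107/5, 0)
  seg 2: up by d10 = 38/5 → (-107/5, 38/5)
  seg 3: left by d6 = 268/5 → (-75, 38/5)
  seg 4: right by d4 = 15 → (-60, 38/5)
  seg 5: up by d10 = 38/5 → (-60, 76/5)
  seg 6: right by d9 = 107/5 → (-193/5, 76/5)

d5 = 13
d6 = 268/5
d7 = -10
d8 = 348/5
d9 = 107/5
d10 = 38/5
d11 = -124/5
endpoint = (-193/5, 76/5)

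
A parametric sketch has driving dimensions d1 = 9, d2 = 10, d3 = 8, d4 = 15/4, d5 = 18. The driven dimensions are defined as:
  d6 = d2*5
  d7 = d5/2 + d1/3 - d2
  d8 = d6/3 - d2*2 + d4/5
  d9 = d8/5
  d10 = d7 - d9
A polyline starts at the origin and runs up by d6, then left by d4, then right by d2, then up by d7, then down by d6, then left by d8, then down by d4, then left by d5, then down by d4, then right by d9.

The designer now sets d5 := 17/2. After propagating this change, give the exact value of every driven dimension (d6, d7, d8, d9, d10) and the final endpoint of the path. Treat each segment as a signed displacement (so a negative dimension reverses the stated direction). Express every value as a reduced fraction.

d6 = 50
d7 = -11/4
d8 = -31/12
d9 = -31/60
d10 = -67/30
endpoint = (-11/60, -41/4)

Apply edit: d5 := 17/2
  d6 = d2*5 = 50
  d7 = d5/2 + d1/3 - d2 = -11/4
  d8 = d6/3 - d2*2 + d4/5 = -31/12
  d9 = d8/5 = -31/60
  d10 = d7 - d9 = -67/30
Walk from origin (0, 0):
  seg 1: up by d6 = 50 → (0, 50)
  seg 2: left by d4 = 15/4 → (-15/4, 50)
  seg 3: right by d2 = 10 → (25/4, 50)
  seg 4: up by d7 = -11/4 → (25/4, 189/4)
  seg 5: down by d6 = 50 → (25/4, -11/4)
  seg 6: left by d8 = -31/12 → (53/6, -11/4)
  seg 7: down by d4 = 15/4 → (53/6, -13/2)
  seg 8: left by d5 = 17/2 → (1/3, -13/2)
  seg 9: down by d4 = 15/4 → (1/3, -41/4)
  seg 10: right by d9 = -31/60 → (-11/60, -41/4)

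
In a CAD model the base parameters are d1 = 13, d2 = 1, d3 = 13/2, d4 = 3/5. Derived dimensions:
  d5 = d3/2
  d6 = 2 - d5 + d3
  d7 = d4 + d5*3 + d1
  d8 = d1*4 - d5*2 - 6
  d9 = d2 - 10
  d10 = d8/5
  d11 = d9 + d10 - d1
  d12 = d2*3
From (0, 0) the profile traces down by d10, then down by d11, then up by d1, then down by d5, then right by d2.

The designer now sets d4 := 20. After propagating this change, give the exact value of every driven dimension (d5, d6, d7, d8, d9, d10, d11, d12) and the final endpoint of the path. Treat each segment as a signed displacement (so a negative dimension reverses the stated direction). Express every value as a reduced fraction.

d5 = 13/4
d6 = 21/4
d7 = 171/4
d8 = 79/2
d9 = -9
d10 = 79/10
d11 = -141/10
d12 = 3
endpoint = (1, 319/20)

Apply edit: d4 := 20
  d5 = d3/2 = 13/4
  d6 = 2 - d5 + d3 = 21/4
  d7 = d4 + d5*3 + d1 = 171/4
  d8 = d1*4 - d5*2 - 6 = 79/2
  d9 = d2 - 10 = -9
  d10 = d8/5 = 79/10
  d11 = d9 + d10 - d1 = -141/10
  d12 = d2*3 = 3
Walk from origin (0, 0):
  seg 1: down by d10 = 79/10 → (0, -79/10)
  seg 2: down by d11 = -141/10 → (0, 31/5)
  seg 3: up by d1 = 13 → (0, 96/5)
  seg 4: down by d5 = 13/4 → (0, 319/20)
  seg 5: right by d2 = 1 → (1, 319/20)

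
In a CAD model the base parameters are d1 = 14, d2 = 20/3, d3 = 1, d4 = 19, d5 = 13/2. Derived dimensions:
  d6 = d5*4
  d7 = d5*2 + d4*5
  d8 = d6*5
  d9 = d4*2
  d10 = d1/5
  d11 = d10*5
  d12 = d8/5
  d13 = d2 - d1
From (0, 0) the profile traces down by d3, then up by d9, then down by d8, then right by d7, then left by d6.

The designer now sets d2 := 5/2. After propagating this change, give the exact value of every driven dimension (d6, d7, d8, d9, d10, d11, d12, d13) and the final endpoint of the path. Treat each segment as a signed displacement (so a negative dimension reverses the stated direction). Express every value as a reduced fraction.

d6 = 26
d7 = 108
d8 = 130
d9 = 38
d10 = 14/5
d11 = 14
d12 = 26
d13 = -23/2
endpoint = (82, -93)

Apply edit: d2 := 5/2
  d6 = d5*4 = 26
  d7 = d5*2 + d4*5 = 108
  d8 = d6*5 = 130
  d9 = d4*2 = 38
  d10 = d1/5 = 14/5
  d11 = d10*5 = 14
  d12 = d8/5 = 26
  d13 = d2 - d1 = -23/2
Walk from origin (0, 0):
  seg 1: down by d3 = 1 → (0, -1)
  seg 2: up by d9 = 38 → (0, 37)
  seg 3: down by d8 = 130 → (0, -93)
  seg 4: right by d7 = 108 → (108, -93)
  seg 5: left by d6 = 26 → (82, -93)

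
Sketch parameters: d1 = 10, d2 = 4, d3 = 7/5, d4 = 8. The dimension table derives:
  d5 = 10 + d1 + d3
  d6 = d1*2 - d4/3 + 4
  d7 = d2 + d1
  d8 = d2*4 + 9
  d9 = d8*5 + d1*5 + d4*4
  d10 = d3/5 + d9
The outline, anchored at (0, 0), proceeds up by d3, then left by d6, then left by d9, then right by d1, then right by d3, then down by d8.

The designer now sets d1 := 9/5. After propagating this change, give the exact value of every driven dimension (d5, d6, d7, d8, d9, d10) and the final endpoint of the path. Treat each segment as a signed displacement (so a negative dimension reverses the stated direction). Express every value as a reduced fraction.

Apply edit: d1 := 9/5
  d5 = 10 + d1 + d3 = 66/5
  d6 = d1*2 - d4/3 + 4 = 74/15
  d7 = d2 + d1 = 29/5
  d8 = d2*4 + 9 = 25
  d9 = d8*5 + d1*5 + d4*4 = 166
  d10 = d3/5 + d9 = 4157/25
Walk from origin (0, 0):
  seg 1: up by d3 = 7/5 → (0, 7/5)
  seg 2: left by d6 = 74/15 → (-74/15, 7/5)
  seg 3: left by d9 = 166 → (-2564/15, 7/5)
  seg 4: right by d1 = 9/5 → (-2537/15, 7/5)
  seg 5: right by d3 = 7/5 → (-2516/15, 7/5)
  seg 6: down by d8 = 25 → (-2516/15, -118/5)

d5 = 66/5
d6 = 74/15
d7 = 29/5
d8 = 25
d9 = 166
d10 = 4157/25
endpoint = (-2516/15, -118/5)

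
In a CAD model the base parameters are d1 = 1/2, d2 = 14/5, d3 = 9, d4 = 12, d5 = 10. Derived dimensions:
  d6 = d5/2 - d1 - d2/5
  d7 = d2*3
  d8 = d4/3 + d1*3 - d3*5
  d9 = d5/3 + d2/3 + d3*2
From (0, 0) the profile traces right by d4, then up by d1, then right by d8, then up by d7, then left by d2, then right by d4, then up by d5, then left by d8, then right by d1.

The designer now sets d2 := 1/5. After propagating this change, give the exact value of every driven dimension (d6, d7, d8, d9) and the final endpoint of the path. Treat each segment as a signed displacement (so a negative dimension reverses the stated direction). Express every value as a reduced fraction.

Apply edit: d2 := 1/5
  d6 = d5/2 - d1 - d2/5 = 223/50
  d7 = d2*3 = 3/5
  d8 = d4/3 + d1*3 - d3*5 = -79/2
  d9 = d5/3 + d2/3 + d3*2 = 107/5
Walk from origin (0, 0):
  seg 1: right by d4 = 12 → (12, 0)
  seg 2: up by d1 = 1/2 → (12, 1/2)
  seg 3: right by d8 = -79/2 → (-55/2, 1/2)
  seg 4: up by d7 = 3/5 → (-55/2, 11/10)
  seg 5: left by d2 = 1/5 → (-277/10, 11/10)
  seg 6: right by d4 = 12 → (-157/10, 11/10)
  seg 7: up by d5 = 10 → (-157/10, 111/10)
  seg 8: left by d8 = -79/2 → (119/5, 111/10)
  seg 9: right by d1 = 1/2 → (243/10, 111/10)

d6 = 223/50
d7 = 3/5
d8 = -79/2
d9 = 107/5
endpoint = (243/10, 111/10)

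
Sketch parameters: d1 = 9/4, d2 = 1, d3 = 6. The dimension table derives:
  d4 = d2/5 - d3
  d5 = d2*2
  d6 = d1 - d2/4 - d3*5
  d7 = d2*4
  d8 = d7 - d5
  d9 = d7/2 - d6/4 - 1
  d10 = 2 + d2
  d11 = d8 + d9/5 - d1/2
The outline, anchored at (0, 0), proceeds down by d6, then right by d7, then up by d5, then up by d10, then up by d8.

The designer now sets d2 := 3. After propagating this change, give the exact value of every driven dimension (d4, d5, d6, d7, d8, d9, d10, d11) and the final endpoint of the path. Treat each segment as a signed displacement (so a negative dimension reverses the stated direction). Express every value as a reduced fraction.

Apply edit: d2 := 3
  d4 = d2/5 - d3 = -27/5
  d5 = d2*2 = 6
  d6 = d1 - d2/4 - d3*5 = -57/2
  d7 = d2*4 = 12
  d8 = d7 - d5 = 6
  d9 = d7/2 - d6/4 - 1 = 97/8
  d10 = 2 + d2 = 5
  d11 = d8 + d9/5 - d1/2 = 73/10
Walk from origin (0, 0):
  seg 1: down by d6 = -57/2 → (0, 57/2)
  seg 2: right by d7 = 12 → (12, 57/2)
  seg 3: up by d5 = 6 → (12, 69/2)
  seg 4: up by d10 = 5 → (12, 79/2)
  seg 5: up by d8 = 6 → (12, 91/2)

d4 = -27/5
d5 = 6
d6 = -57/2
d7 = 12
d8 = 6
d9 = 97/8
d10 = 5
d11 = 73/10
endpoint = (12, 91/2)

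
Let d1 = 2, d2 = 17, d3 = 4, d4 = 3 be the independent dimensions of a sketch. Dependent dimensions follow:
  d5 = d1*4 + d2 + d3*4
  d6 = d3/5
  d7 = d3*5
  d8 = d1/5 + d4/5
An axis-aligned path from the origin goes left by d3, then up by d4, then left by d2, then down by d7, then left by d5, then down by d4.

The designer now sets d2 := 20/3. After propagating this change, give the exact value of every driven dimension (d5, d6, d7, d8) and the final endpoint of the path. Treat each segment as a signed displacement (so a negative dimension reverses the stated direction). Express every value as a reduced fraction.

Apply edit: d2 := 20/3
  d5 = d1*4 + d2 + d3*4 = 92/3
  d6 = d3/5 = 4/5
  d7 = d3*5 = 20
  d8 = d1/5 + d4/5 = 1
Walk from origin (0, 0):
  seg 1: left by d3 = 4 → (-4, 0)
  seg 2: up by d4 = 3 → (-4, 3)
  seg 3: left by d2 = 20/3 → (-32/3, 3)
  seg 4: down by d7 = 20 → (-32/3, -17)
  seg 5: left by d5 = 92/3 → (-124/3, -17)
  seg 6: down by d4 = 3 → (-124/3, -20)

d5 = 92/3
d6 = 4/5
d7 = 20
d8 = 1
endpoint = (-124/3, -20)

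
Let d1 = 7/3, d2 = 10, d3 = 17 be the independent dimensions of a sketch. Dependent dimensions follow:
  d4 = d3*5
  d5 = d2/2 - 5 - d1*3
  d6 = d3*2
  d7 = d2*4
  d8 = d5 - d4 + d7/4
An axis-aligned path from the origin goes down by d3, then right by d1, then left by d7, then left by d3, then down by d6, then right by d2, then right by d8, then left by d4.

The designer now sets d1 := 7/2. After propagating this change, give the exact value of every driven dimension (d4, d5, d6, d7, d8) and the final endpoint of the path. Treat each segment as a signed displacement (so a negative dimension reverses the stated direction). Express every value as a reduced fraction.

d4 = 85
d5 = -21/2
d6 = 34
d7 = 40
d8 = -171/2
endpoint = (-214, -51)

Apply edit: d1 := 7/2
  d4 = d3*5 = 85
  d5 = d2/2 - 5 - d1*3 = -21/2
  d6 = d3*2 = 34
  d7 = d2*4 = 40
  d8 = d5 - d4 + d7/4 = -171/2
Walk from origin (0, 0):
  seg 1: down by d3 = 17 → (0, -17)
  seg 2: right by d1 = 7/2 → (7/2, -17)
  seg 3: left by d7 = 40 → (-73/2, -17)
  seg 4: left by d3 = 17 → (-107/2, -17)
  seg 5: down by d6 = 34 → (-107/2, -51)
  seg 6: right by d2 = 10 → (-87/2, -51)
  seg 7: right by d8 = -171/2 → (-129, -51)
  seg 8: left by d4 = 85 → (-214, -51)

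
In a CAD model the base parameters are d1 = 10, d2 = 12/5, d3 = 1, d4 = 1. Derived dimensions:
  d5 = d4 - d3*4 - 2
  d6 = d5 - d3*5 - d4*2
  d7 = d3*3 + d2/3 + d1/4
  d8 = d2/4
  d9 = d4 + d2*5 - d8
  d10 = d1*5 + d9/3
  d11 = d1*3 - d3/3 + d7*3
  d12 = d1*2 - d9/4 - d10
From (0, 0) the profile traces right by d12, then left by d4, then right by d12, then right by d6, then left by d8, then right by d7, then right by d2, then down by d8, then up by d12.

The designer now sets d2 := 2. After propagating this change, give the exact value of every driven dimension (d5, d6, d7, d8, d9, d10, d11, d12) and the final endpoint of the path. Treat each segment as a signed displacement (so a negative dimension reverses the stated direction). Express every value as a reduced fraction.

Apply edit: d2 := 2
  d5 = d4 - d3*4 - 2 = -5
  d6 = d5 - d3*5 - d4*2 = -12
  d7 = d3*3 + d2/3 + d1/4 = 37/6
  d8 = d2/4 = 1/2
  d9 = d4 + d2*5 - d8 = 21/2
  d10 = d1*5 + d9/3 = 107/2
  d11 = d1*3 - d3/3 + d7*3 = 289/6
  d12 = d1*2 - d9/4 - d10 = -289/8
Walk from origin (0, 0):
  seg 1: right by d12 = -289/8 → (-289/8, 0)
  seg 2: left by d4 = 1 → (-297/8, 0)
  seg 3: right by d12 = -289/8 → (-293/4, 0)
  seg 4: right by d6 = -12 → (-341/4, 0)
  seg 5: left by d8 = 1/2 → (-343/4, 0)
  seg 6: right by d7 = 37/6 → (-955/12, 0)
  seg 7: right by d2 = 2 → (-931/12, 0)
  seg 8: down by d8 = 1/2 → (-931/12, -1/2)
  seg 9: up by d12 = -289/8 → (-931/12, -293/8)

d5 = -5
d6 = -12
d7 = 37/6
d8 = 1/2
d9 = 21/2
d10 = 107/2
d11 = 289/6
d12 = -289/8
endpoint = (-931/12, -293/8)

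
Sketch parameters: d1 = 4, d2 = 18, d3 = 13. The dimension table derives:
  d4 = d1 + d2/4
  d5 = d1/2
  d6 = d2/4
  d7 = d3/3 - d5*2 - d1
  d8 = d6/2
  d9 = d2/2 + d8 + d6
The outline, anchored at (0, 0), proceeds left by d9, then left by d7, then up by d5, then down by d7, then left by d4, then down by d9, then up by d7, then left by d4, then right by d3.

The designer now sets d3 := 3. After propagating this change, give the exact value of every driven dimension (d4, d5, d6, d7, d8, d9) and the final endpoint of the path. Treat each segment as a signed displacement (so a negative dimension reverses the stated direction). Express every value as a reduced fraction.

d4 = 17/2
d5 = 2
d6 = 9/2
d7 = -7
d8 = 9/4
d9 = 63/4
endpoint = (-91/4, -55/4)

Apply edit: d3 := 3
  d4 = d1 + d2/4 = 17/2
  d5 = d1/2 = 2
  d6 = d2/4 = 9/2
  d7 = d3/3 - d5*2 - d1 = -7
  d8 = d6/2 = 9/4
  d9 = d2/2 + d8 + d6 = 63/4
Walk from origin (0, 0):
  seg 1: left by d9 = 63/4 → (-63/4, 0)
  seg 2: left by d7 = -7 → (-35/4, 0)
  seg 3: up by d5 = 2 → (-35/4, 2)
  seg 4: down by d7 = -7 → (-35/4, 9)
  seg 5: left by d4 = 17/2 → (-69/4, 9)
  seg 6: down by d9 = 63/4 → (-69/4, -27/4)
  seg 7: up by d7 = -7 → (-69/4, -55/4)
  seg 8: left by d4 = 17/2 → (-103/4, -55/4)
  seg 9: right by d3 = 3 → (-91/4, -55/4)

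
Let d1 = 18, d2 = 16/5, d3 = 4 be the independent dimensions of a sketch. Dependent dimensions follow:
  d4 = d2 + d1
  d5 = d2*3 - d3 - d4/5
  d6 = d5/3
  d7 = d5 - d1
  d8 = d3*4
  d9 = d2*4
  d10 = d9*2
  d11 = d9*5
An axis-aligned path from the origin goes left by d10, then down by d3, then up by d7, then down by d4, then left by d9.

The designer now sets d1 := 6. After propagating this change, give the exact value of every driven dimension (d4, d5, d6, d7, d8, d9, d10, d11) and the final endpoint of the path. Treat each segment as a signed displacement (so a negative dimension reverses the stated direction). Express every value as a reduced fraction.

d4 = 46/5
d5 = 94/25
d6 = 94/75
d7 = -56/25
d8 = 16
d9 = 64/5
d10 = 128/5
d11 = 64
endpoint = (-192/5, -386/25)

Apply edit: d1 := 6
  d4 = d2 + d1 = 46/5
  d5 = d2*3 - d3 - d4/5 = 94/25
  d6 = d5/3 = 94/75
  d7 = d5 - d1 = -56/25
  d8 = d3*4 = 16
  d9 = d2*4 = 64/5
  d10 = d9*2 = 128/5
  d11 = d9*5 = 64
Walk from origin (0, 0):
  seg 1: left by d10 = 128/5 → (-128/5, 0)
  seg 2: down by d3 = 4 → (-128/5, -4)
  seg 3: up by d7 = -56/25 → (-128/5, -156/25)
  seg 4: down by d4 = 46/5 → (-128/5, -386/25)
  seg 5: left by d9 = 64/5 → (-192/5, -386/25)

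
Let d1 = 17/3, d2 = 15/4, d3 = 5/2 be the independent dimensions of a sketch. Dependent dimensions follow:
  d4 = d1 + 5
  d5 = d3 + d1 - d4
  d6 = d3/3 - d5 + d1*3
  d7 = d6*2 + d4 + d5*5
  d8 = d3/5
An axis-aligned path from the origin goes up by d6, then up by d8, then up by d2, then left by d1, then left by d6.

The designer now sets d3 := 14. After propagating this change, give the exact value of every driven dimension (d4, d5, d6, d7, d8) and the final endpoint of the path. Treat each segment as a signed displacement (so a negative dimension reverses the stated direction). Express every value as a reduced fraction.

d4 = 32/3
d5 = 9
d6 = 38/3
d7 = 81
d8 = 14/5
endpoint = (-55/3, 1153/60)

Apply edit: d3 := 14
  d4 = d1 + 5 = 32/3
  d5 = d3 + d1 - d4 = 9
  d6 = d3/3 - d5 + d1*3 = 38/3
  d7 = d6*2 + d4 + d5*5 = 81
  d8 = d3/5 = 14/5
Walk from origin (0, 0):
  seg 1: up by d6 = 38/3 → (0, 38/3)
  seg 2: up by d8 = 14/5 → (0, 232/15)
  seg 3: up by d2 = 15/4 → (0, 1153/60)
  seg 4: left by d1 = 17/3 → (-17/3, 1153/60)
  seg 5: left by d6 = 38/3 → (-55/3, 1153/60)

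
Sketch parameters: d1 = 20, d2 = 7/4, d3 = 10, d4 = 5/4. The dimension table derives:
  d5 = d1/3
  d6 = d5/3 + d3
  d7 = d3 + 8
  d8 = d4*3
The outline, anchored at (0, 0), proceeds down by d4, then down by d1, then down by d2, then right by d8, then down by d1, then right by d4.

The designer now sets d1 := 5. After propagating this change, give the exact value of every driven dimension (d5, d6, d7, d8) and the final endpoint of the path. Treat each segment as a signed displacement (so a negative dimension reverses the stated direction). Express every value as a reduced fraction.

Apply edit: d1 := 5
  d5 = d1/3 = 5/3
  d6 = d5/3 + d3 = 95/9
  d7 = d3 + 8 = 18
  d8 = d4*3 = 15/4
Walk from origin (0, 0):
  seg 1: down by d4 = 5/4 → (0, -5/4)
  seg 2: down by d1 = 5 → (0, -25/4)
  seg 3: down by d2 = 7/4 → (0, -8)
  seg 4: right by d8 = 15/4 → (15/4, -8)
  seg 5: down by d1 = 5 → (15/4, -13)
  seg 6: right by d4 = 5/4 → (5, -13)

d5 = 5/3
d6 = 95/9
d7 = 18
d8 = 15/4
endpoint = (5, -13)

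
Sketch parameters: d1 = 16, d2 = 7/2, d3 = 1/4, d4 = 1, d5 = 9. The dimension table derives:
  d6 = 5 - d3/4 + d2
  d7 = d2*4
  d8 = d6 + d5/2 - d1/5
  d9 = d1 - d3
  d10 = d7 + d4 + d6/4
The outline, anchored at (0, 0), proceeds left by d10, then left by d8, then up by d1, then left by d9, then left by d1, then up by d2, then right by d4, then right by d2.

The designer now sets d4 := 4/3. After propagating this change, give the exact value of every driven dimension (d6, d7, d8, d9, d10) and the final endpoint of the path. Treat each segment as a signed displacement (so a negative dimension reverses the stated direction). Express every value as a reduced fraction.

Apply edit: d4 := 4/3
  d6 = 5 - d3/4 + d2 = 135/16
  d7 = d2*4 = 14
  d8 = d6 + d5/2 - d1/5 = 779/80
  d9 = d1 - d3 = 63/4
  d10 = d7 + d4 + d6/4 = 3349/192
Walk from origin (0, 0):
  seg 1: left by d10 = 3349/192 → (-3349/192, 0)
  seg 2: left by d8 = 779/80 → (-26093/960, 0)
  seg 3: up by d1 = 16 → (-26093/960, 16)
  seg 4: left by d9 = 63/4 → (-41213/960, 16)
  seg 5: left by d1 = 16 → (-56573/960, 16)
  seg 6: up by d2 = 7/2 → (-56573/960, 39/2)
  seg 7: right by d4 = 4/3 → (-18431/320, 39/2)
  seg 8: right by d2 = 7/2 → (-17311/320, 39/2)

d6 = 135/16
d7 = 14
d8 = 779/80
d9 = 63/4
d10 = 3349/192
endpoint = (-17311/320, 39/2)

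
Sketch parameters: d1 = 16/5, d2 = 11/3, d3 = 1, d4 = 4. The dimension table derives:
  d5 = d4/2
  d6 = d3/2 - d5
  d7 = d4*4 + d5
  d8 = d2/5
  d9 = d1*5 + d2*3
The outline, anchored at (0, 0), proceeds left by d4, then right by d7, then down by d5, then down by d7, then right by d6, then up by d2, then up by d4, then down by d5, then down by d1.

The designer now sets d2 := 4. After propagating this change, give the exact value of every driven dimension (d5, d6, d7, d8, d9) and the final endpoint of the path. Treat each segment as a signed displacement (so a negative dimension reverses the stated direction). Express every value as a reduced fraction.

d5 = 2
d6 = -3/2
d7 = 18
d8 = 4/5
d9 = 28
endpoint = (25/2, -86/5)

Apply edit: d2 := 4
  d5 = d4/2 = 2
  d6 = d3/2 - d5 = -3/2
  d7 = d4*4 + d5 = 18
  d8 = d2/5 = 4/5
  d9 = d1*5 + d2*3 = 28
Walk from origin (0, 0):
  seg 1: left by d4 = 4 → (-4, 0)
  seg 2: right by d7 = 18 → (14, 0)
  seg 3: down by d5 = 2 → (14, -2)
  seg 4: down by d7 = 18 → (14, -20)
  seg 5: right by d6 = -3/2 → (25/2, -20)
  seg 6: up by d2 = 4 → (25/2, -16)
  seg 7: up by d4 = 4 → (25/2, -12)
  seg 8: down by d5 = 2 → (25/2, -14)
  seg 9: down by d1 = 16/5 → (25/2, -86/5)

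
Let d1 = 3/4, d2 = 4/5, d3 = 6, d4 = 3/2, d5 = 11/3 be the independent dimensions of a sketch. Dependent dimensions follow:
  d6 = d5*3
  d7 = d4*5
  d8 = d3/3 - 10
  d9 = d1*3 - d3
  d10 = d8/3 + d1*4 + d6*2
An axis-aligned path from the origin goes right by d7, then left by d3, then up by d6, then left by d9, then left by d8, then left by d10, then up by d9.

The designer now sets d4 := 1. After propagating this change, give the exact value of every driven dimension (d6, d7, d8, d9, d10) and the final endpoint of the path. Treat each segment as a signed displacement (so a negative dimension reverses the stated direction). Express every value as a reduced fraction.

Apply edit: d4 := 1
  d6 = d5*3 = 11
  d7 = d4*5 = 5
  d8 = d3/3 - 10 = -8
  d9 = d1*3 - d3 = -15/4
  d10 = d8/3 + d1*4 + d6*2 = 67/3
Walk from origin (0, 0):
  seg 1: right by d7 = 5 → (5, 0)
  seg 2: left by d3 = 6 → (-1, 0)
  seg 3: up by d6 = 11 → (-1, 11)
  seg 4: left by d9 = -15/4 → (11/4, 11)
  seg 5: left by d8 = -8 → (43/4, 11)
  seg 6: left by d10 = 67/3 → (-139/12, 11)
  seg 7: up by d9 = -15/4 → (-139/12, 29/4)

d6 = 11
d7 = 5
d8 = -8
d9 = -15/4
d10 = 67/3
endpoint = (-139/12, 29/4)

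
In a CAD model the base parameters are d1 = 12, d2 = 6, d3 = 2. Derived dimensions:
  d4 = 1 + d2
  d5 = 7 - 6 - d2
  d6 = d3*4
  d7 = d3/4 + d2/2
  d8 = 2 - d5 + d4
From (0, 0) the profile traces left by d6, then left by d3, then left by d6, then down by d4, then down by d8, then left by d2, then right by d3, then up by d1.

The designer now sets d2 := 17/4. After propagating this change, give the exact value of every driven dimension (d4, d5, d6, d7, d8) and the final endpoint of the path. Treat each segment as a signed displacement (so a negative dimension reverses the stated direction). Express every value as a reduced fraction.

Apply edit: d2 := 17/4
  d4 = 1 + d2 = 21/4
  d5 = 7 - 6 - d2 = -13/4
  d6 = d3*4 = 8
  d7 = d3/4 + d2/2 = 21/8
  d8 = 2 - d5 + d4 = 21/2
Walk from origin (0, 0):
  seg 1: left by d6 = 8 → (-8, 0)
  seg 2: left by d3 = 2 → (-10, 0)
  seg 3: left by d6 = 8 → (-18, 0)
  seg 4: down by d4 = 21/4 → (-18, -21/4)
  seg 5: down by d8 = 21/2 → (-18, -63/4)
  seg 6: left by d2 = 17/4 → (-89/4, -63/4)
  seg 7: right by d3 = 2 → (-81/4, -63/4)
  seg 8: up by d1 = 12 → (-81/4, -15/4)

d4 = 21/4
d5 = -13/4
d6 = 8
d7 = 21/8
d8 = 21/2
endpoint = (-81/4, -15/4)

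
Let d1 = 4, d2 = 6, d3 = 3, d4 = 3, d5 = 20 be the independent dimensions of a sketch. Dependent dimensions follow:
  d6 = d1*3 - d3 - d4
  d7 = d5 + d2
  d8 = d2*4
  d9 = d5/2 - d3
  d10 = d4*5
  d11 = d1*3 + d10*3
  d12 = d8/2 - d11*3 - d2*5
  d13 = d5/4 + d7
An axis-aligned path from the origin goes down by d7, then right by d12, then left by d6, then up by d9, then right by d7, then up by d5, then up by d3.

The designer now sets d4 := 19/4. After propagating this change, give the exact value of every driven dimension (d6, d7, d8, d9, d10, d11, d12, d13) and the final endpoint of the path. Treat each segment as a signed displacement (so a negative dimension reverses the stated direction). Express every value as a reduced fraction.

Apply edit: d4 := 19/4
  d6 = d1*3 - d3 - d4 = 17/4
  d7 = d5 + d2 = 26
  d8 = d2*4 = 24
  d9 = d5/2 - d3 = 7
  d10 = d4*5 = 95/4
  d11 = d1*3 + d10*3 = 333/4
  d12 = d8/2 - d11*3 - d2*5 = -1071/4
  d13 = d5/4 + d7 = 31
Walk from origin (0, 0):
  seg 1: down by d7 = 26 → (0, -26)
  seg 2: right by d12 = -1071/4 → (-1071/4, -26)
  seg 3: left by d6 = 17/4 → (-272, -26)
  seg 4: up by d9 = 7 → (-272, -19)
  seg 5: right by d7 = 26 → (-246, -19)
  seg 6: up by d5 = 20 → (-246, 1)
  seg 7: up by d3 = 3 → (-246, 4)

d6 = 17/4
d7 = 26
d8 = 24
d9 = 7
d10 = 95/4
d11 = 333/4
d12 = -1071/4
d13 = 31
endpoint = (-246, 4)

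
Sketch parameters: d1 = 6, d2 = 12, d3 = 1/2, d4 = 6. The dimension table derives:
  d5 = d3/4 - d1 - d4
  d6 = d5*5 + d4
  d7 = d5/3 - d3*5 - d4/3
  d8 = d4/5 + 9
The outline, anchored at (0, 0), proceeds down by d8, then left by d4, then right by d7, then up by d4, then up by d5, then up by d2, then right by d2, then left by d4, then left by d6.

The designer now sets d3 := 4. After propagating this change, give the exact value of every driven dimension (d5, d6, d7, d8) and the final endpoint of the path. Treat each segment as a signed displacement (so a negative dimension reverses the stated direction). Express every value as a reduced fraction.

d5 = -11
d6 = -49
d7 = -77/3
d8 = 51/5
endpoint = (70/3, -16/5)

Apply edit: d3 := 4
  d5 = d3/4 - d1 - d4 = -11
  d6 = d5*5 + d4 = -49
  d7 = d5/3 - d3*5 - d4/3 = -77/3
  d8 = d4/5 + 9 = 51/5
Walk from origin (0, 0):
  seg 1: down by d8 = 51/5 → (0, -51/5)
  seg 2: left by d4 = 6 → (-6, -51/5)
  seg 3: right by d7 = -77/3 → (-95/3, -51/5)
  seg 4: up by d4 = 6 → (-95/3, -21/5)
  seg 5: up by d5 = -11 → (-95/3, -76/5)
  seg 6: up by d2 = 12 → (-95/3, -16/5)
  seg 7: right by d2 = 12 → (-59/3, -16/5)
  seg 8: left by d4 = 6 → (-77/3, -16/5)
  seg 9: left by d6 = -49 → (70/3, -16/5)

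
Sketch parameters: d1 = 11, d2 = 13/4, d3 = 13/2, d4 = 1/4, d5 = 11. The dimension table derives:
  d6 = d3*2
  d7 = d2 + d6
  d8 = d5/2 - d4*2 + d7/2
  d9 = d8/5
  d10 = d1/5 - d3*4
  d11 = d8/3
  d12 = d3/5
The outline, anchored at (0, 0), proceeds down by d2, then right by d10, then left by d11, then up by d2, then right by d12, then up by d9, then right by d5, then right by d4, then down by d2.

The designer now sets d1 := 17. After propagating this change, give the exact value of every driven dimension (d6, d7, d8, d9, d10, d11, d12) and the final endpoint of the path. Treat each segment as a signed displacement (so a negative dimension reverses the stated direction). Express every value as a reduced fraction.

Apply edit: d1 := 17
  d6 = d3*2 = 13
  d7 = d2 + d6 = 65/4
  d8 = d5/2 - d4*2 + d7/2 = 105/8
  d9 = d8/5 = 21/8
  d10 = d1/5 - d3*4 = -113/5
  d11 = d8/3 = 35/8
  d12 = d3/5 = 13/10
Walk from origin (0, 0):
  seg 1: down by d2 = 13/4 → (0, -13/4)
  seg 2: right by d10 = -113/5 → (-113/5, -13/4)
  seg 3: left by d11 = 35/8 → (-1079/40, -13/4)
  seg 4: up by d2 = 13/4 → (-1079/40, 0)
  seg 5: right by d12 = 13/10 → (-1027/40, 0)
  seg 6: up by d9 = 21/8 → (-1027/40, 21/8)
  seg 7: right by d5 = 11 → (-587/40, 21/8)
  seg 8: right by d4 = 1/4 → (-577/40, 21/8)
  seg 9: down by d2 = 13/4 → (-577/40, -5/8)

d6 = 13
d7 = 65/4
d8 = 105/8
d9 = 21/8
d10 = -113/5
d11 = 35/8
d12 = 13/10
endpoint = (-577/40, -5/8)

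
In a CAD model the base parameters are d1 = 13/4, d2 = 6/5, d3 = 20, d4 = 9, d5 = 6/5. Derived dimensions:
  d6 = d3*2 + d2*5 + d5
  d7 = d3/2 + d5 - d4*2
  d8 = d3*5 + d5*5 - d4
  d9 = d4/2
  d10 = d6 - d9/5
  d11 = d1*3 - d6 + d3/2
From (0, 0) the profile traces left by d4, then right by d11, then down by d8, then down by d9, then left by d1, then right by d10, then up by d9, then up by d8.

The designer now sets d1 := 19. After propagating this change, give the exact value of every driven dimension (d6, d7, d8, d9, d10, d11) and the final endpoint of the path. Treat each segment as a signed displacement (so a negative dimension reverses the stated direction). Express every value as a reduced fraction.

Apply edit: d1 := 19
  d6 = d3*2 + d2*5 + d5 = 236/5
  d7 = d3/2 + d5 - d4*2 = -34/5
  d8 = d3*5 + d5*5 - d4 = 97
  d9 = d4/2 = 9/2
  d10 = d6 - d9/5 = 463/10
  d11 = d1*3 - d6 + d3/2 = 99/5
Walk from origin (0, 0):
  seg 1: left by d4 = 9 → (-9, 0)
  seg 2: right by d11 = 99/5 → (54/5, 0)
  seg 3: down by d8 = 97 → (54/5, -97)
  seg 4: down by d9 = 9/2 → (54/5, -203/2)
  seg 5: left by d1 = 19 → (-41/5, -203/2)
  seg 6: right by d10 = 463/10 → (381/10, -203/2)
  seg 7: up by d9 = 9/2 → (381/10, -97)
  seg 8: up by d8 = 97 → (381/10, 0)

d6 = 236/5
d7 = -34/5
d8 = 97
d9 = 9/2
d10 = 463/10
d11 = 99/5
endpoint = (381/10, 0)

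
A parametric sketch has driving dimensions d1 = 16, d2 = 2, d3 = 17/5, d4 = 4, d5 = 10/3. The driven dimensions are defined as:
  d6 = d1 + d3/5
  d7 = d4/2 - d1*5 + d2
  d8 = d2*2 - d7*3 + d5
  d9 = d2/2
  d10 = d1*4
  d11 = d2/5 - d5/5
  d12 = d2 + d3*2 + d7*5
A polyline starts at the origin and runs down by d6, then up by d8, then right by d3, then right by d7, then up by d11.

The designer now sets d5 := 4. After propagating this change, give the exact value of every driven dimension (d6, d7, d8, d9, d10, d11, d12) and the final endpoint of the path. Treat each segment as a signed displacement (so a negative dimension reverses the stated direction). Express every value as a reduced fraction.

d6 = 417/25
d7 = -76
d8 = 236
d9 = 1
d10 = 64
d11 = -2/5
d12 = -1856/5
endpoint = (-363/5, 5473/25)

Apply edit: d5 := 4
  d6 = d1 + d3/5 = 417/25
  d7 = d4/2 - d1*5 + d2 = -76
  d8 = d2*2 - d7*3 + d5 = 236
  d9 = d2/2 = 1
  d10 = d1*4 = 64
  d11 = d2/5 - d5/5 = -2/5
  d12 = d2 + d3*2 + d7*5 = -1856/5
Walk from origin (0, 0):
  seg 1: down by d6 = 417/25 → (0, -417/25)
  seg 2: up by d8 = 236 → (0, 5483/25)
  seg 3: right by d3 = 17/5 → (17/5, 5483/25)
  seg 4: right by d7 = -76 → (-363/5, 5483/25)
  seg 5: up by d11 = -2/5 → (-363/5, 5473/25)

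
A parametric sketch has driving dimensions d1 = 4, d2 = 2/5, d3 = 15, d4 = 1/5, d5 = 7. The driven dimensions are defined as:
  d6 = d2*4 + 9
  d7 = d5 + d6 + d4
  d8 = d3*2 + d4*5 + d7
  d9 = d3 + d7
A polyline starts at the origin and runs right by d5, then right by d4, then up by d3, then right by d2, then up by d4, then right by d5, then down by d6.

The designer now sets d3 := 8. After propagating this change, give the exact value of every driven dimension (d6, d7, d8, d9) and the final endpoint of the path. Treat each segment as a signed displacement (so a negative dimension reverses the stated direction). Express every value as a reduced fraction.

d6 = 53/5
d7 = 89/5
d8 = 174/5
d9 = 129/5
endpoint = (73/5, -12/5)

Apply edit: d3 := 8
  d6 = d2*4 + 9 = 53/5
  d7 = d5 + d6 + d4 = 89/5
  d8 = d3*2 + d4*5 + d7 = 174/5
  d9 = d3 + d7 = 129/5
Walk from origin (0, 0):
  seg 1: right by d5 = 7 → (7, 0)
  seg 2: right by d4 = 1/5 → (36/5, 0)
  seg 3: up by d3 = 8 → (36/5, 8)
  seg 4: right by d2 = 2/5 → (38/5, 8)
  seg 5: up by d4 = 1/5 → (38/5, 41/5)
  seg 6: right by d5 = 7 → (73/5, 41/5)
  seg 7: down by d6 = 53/5 → (73/5, -12/5)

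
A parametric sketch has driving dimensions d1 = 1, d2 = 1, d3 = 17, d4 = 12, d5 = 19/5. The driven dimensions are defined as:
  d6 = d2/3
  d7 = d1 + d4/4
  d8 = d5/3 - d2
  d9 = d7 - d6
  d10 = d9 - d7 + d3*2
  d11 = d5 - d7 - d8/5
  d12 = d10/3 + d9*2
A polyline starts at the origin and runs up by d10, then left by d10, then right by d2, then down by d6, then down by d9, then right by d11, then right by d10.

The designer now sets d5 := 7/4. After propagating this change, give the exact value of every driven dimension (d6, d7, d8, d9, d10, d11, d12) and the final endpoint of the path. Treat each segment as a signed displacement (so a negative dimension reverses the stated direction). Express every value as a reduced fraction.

Apply edit: d5 := 7/4
  d6 = d2/3 = 1/3
  d7 = d1 + d4/4 = 4
  d8 = d5/3 - d2 = -5/12
  d9 = d7 - d6 = 11/3
  d10 = d9 - d7 + d3*2 = 101/3
  d11 = d5 - d7 - d8/5 = -13/6
  d12 = d10/3 + d9*2 = 167/9
Walk from origin (0, 0):
  seg 1: up by d10 = 101/3 → (0, 101/3)
  seg 2: left by d10 = 101/3 → (-101/3, 101/3)
  seg 3: right by d2 = 1 → (-98/3, 101/3)
  seg 4: down by d6 = 1/3 → (-98/3, 100/3)
  seg 5: down by d9 = 11/3 → (-98/3, 89/3)
  seg 6: right by d11 = -13/6 → (-209/6, 89/3)
  seg 7: right by d10 = 101/3 → (-7/6, 89/3)

d6 = 1/3
d7 = 4
d8 = -5/12
d9 = 11/3
d10 = 101/3
d11 = -13/6
d12 = 167/9
endpoint = (-7/6, 89/3)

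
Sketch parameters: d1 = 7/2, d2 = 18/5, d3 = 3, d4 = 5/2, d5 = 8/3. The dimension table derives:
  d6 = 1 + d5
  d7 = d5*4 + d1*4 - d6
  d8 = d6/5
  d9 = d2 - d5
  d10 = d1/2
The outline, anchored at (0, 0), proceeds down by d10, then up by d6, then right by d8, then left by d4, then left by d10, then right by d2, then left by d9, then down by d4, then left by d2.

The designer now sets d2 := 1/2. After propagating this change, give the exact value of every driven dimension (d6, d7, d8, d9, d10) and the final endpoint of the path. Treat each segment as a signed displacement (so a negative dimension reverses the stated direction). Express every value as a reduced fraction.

d6 = 11/3
d7 = 21
d8 = 11/15
d9 = -13/6
d10 = 7/4
endpoint = (-27/20, -7/12)

Apply edit: d2 := 1/2
  d6 = 1 + d5 = 11/3
  d7 = d5*4 + d1*4 - d6 = 21
  d8 = d6/5 = 11/15
  d9 = d2 - d5 = -13/6
  d10 = d1/2 = 7/4
Walk from origin (0, 0):
  seg 1: down by d10 = 7/4 → (0, -7/4)
  seg 2: up by d6 = 11/3 → (0, 23/12)
  seg 3: right by d8 = 11/15 → (11/15, 23/12)
  seg 4: left by d4 = 5/2 → (-53/30, 23/12)
  seg 5: left by d10 = 7/4 → (-211/60, 23/12)
  seg 6: right by d2 = 1/2 → (-181/60, 23/12)
  seg 7: left by d9 = -13/6 → (-17/20, 23/12)
  seg 8: down by d4 = 5/2 → (-17/20, -7/12)
  seg 9: left by d2 = 1/2 → (-27/20, -7/12)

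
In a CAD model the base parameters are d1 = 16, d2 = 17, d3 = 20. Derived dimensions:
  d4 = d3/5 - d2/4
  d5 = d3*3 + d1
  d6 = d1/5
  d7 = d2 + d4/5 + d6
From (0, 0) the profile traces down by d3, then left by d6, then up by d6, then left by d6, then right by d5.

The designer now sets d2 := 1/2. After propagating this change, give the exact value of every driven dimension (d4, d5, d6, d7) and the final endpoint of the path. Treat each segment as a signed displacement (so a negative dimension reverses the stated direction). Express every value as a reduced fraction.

d4 = 31/8
d5 = 76
d6 = 16/5
d7 = 179/40
endpoint = (348/5, -84/5)

Apply edit: d2 := 1/2
  d4 = d3/5 - d2/4 = 31/8
  d5 = d3*3 + d1 = 76
  d6 = d1/5 = 16/5
  d7 = d2 + d4/5 + d6 = 179/40
Walk from origin (0, 0):
  seg 1: down by d3 = 20 → (0, -20)
  seg 2: left by d6 = 16/5 → (-16/5, -20)
  seg 3: up by d6 = 16/5 → (-16/5, -84/5)
  seg 4: left by d6 = 16/5 → (-32/5, -84/5)
  seg 5: right by d5 = 76 → (348/5, -84/5)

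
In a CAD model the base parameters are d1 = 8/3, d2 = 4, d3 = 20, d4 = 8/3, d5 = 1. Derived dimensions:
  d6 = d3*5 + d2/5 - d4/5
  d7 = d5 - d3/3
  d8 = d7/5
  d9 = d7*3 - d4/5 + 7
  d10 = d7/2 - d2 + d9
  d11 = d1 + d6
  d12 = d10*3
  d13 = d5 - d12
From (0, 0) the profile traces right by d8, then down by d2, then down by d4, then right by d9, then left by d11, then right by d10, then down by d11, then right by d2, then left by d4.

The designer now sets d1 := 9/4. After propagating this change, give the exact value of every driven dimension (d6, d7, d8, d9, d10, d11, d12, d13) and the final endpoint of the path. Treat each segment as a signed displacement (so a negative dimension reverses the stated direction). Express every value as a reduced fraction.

d6 = 1504/15
d7 = -17/3
d8 = -17/15
d9 = -158/15
d10 = -521/30
d11 = 6151/60
d12 = -521/10
d13 = 531/10
endpoint = (-7813/60, -6551/60)

Apply edit: d1 := 9/4
  d6 = d3*5 + d2/5 - d4/5 = 1504/15
  d7 = d5 - d3/3 = -17/3
  d8 = d7/5 = -17/15
  d9 = d7*3 - d4/5 + 7 = -158/15
  d10 = d7/2 - d2 + d9 = -521/30
  d11 = d1 + d6 = 6151/60
  d12 = d10*3 = -521/10
  d13 = d5 - d12 = 531/10
Walk from origin (0, 0):
  seg 1: right by d8 = -17/15 → (-17/15, 0)
  seg 2: down by d2 = 4 → (-17/15, -4)
  seg 3: down by d4 = 8/3 → (-17/15, -20/3)
  seg 4: right by d9 = -158/15 → (-35/3, -20/3)
  seg 5: left by d11 = 6151/60 → (-6851/60, -20/3)
  seg 6: right by d10 = -521/30 → (-2631/20, -20/3)
  seg 7: down by d11 = 6151/60 → (-2631/20, -6551/60)
  seg 8: right by d2 = 4 → (-2551/20, -6551/60)
  seg 9: left by d4 = 8/3 → (-7813/60, -6551/60)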